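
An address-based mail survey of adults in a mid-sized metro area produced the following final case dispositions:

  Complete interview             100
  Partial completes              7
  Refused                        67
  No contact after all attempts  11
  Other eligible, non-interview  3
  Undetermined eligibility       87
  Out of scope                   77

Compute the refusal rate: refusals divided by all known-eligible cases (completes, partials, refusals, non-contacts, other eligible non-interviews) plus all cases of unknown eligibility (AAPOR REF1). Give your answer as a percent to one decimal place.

24.4%

Num: 67
Denom: 100 + 7 + 67 + 11 + 3 + 87 = 275
REF1 = 67 / 275 = 0.2436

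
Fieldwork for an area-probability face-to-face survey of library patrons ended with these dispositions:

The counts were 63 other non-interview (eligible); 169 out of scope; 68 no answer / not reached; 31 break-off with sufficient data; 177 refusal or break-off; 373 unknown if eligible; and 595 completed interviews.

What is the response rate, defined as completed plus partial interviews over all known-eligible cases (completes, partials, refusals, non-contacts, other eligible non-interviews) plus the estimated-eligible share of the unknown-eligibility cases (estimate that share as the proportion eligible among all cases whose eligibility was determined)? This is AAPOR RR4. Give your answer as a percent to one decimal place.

50.1%

Numerator = 595 + 31 = 626
Determined eligible = 595 + 31 + 177 + 68 + 63 = 934
e = 934 / (934 + 169) = 934 / 1103 = 0.8468
Eligible share of unknowns = 0.8468 × 373 = 315.86
Denominator = 934 + 315.86 = 1249.86
RR4 = 626 / 1249.86 = 0.5009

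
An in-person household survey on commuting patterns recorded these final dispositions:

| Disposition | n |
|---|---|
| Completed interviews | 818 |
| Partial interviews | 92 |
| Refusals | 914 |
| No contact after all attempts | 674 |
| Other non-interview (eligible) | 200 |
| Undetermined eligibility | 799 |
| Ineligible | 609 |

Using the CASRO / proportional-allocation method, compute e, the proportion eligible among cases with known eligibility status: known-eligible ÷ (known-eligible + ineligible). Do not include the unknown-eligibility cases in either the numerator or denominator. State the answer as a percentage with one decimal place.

Known eligible = 818 + 92 + 914 + 674 + 200 = 2698
e = 2698 / (2698 + 609) = 2698 / 3307 = 0.8158

81.6%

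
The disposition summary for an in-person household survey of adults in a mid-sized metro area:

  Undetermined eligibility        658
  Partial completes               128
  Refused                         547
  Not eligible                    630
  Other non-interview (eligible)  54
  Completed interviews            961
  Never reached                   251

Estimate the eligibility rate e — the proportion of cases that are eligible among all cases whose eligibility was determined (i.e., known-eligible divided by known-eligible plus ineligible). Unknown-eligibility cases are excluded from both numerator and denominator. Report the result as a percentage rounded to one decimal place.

75.5%

Known eligible → 961 + 128 + 547 + 251 + 54 = 1941
e = 1941 / (1941 + 630) = 1941 / 2571 = 0.7550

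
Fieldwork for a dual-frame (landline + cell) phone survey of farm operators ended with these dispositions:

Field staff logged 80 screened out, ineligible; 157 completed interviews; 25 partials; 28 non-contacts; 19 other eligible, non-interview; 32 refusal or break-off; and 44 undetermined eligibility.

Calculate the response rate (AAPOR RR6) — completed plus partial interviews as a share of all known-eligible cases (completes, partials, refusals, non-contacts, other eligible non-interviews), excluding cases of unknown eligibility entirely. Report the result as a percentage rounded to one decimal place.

69.7%

Top = 157 + 25 = 182
Base = 157 + 25 + 32 + 28 + 19 = 261
RR6 = 182 / 261 = 0.6973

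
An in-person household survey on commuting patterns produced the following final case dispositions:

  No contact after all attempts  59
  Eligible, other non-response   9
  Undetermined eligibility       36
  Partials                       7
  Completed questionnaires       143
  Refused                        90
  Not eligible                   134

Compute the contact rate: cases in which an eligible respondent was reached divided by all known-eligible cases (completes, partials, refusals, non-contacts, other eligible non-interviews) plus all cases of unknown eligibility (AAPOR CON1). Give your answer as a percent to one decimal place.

Numerator = 143 + 7 + 90 + 9 = 249
Denom = 143 + 7 + 90 + 59 + 9 + 36 = 344
CON1 = 249 / 344 = 0.7238

72.4%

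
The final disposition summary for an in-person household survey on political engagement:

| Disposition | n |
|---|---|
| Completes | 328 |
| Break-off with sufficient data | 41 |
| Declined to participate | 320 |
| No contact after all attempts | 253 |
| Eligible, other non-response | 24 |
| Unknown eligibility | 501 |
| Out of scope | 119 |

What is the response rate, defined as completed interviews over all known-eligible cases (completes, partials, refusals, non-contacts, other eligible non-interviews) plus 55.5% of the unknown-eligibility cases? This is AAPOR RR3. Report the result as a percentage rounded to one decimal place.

26.4%

Num → 328
Eligible (known) → 328 + 41 + 320 + 253 + 24 = 966
e × U → 0.5550 × 501 = 278.06
Base → 966 + 278.06 = 1244.06
RR3 = 328 / 1244.06 = 0.2637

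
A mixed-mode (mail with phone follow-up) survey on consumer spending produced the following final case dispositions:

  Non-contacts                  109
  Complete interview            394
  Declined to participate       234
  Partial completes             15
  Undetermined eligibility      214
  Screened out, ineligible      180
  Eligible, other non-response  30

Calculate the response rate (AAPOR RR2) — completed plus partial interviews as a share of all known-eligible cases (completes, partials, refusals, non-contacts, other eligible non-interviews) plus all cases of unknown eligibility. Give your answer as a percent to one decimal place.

Top = 394 + 15 = 409
Denominator = 394 + 15 + 234 + 109 + 30 + 214 = 996
RR2 = 409 / 996 = 0.4106

41.1%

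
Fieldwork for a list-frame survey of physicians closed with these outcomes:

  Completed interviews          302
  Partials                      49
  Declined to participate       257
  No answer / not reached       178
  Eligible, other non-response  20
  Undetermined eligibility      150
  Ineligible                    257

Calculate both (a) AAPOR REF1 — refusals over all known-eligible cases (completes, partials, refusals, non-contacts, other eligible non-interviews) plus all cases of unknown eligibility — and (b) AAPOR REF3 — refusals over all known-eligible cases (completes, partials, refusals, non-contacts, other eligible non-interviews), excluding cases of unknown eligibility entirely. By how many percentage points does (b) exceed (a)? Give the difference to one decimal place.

5.0

Numerator: 257
Denom: 302 + 49 + 257 + 178 + 20 + 150 = 956
REF1 = 257 / 956 = 0.2688
Denom: 302 + 49 + 257 + 178 + 20 = 806
REF3 = 257 / 806 = 0.3189
Difference = 31.89 − 26.88 = 5.01 percentage points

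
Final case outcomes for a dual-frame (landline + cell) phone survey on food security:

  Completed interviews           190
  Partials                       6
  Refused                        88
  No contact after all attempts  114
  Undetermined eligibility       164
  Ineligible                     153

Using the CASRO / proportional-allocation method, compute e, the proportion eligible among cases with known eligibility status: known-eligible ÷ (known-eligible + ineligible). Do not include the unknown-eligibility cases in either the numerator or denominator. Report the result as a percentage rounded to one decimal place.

Eligible (known) = 190 + 6 + 88 + 114 = 398
e = 398 / (398 + 153) = 398 / 551 = 0.7223

72.2%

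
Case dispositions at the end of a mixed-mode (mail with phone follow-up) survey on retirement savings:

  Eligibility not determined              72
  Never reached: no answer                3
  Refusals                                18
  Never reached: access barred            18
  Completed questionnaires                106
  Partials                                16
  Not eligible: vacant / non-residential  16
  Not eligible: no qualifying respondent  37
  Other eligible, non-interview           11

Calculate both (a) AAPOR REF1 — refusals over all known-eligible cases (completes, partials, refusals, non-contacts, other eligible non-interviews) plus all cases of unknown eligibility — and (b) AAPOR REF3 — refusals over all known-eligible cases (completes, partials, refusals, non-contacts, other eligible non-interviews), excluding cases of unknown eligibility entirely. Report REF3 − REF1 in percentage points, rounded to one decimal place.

3.1

No contact after all attempts = 3 + 18 = 21
Out of scope = 37 + 16 = 53
Num → 18
Base → 106 + 16 + 18 + 21 + 11 + 72 = 244
REF1 = 18 / 244 = 0.0738
Base → 106 + 16 + 18 + 21 + 11 = 172
REF3 = 18 / 172 = 0.1047
Difference = 10.47 − 7.38 = 3.09 percentage points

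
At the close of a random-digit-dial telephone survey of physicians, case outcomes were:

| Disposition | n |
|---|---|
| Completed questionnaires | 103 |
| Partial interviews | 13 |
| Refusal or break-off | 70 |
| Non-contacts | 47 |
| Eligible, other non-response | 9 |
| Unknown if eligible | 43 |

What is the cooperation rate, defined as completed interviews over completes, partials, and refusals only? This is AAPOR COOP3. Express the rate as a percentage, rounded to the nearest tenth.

Numerator: 103
Denominator: 103 + 13 + 70 = 186
COOP3 = 103 / 186 = 0.5538

55.4%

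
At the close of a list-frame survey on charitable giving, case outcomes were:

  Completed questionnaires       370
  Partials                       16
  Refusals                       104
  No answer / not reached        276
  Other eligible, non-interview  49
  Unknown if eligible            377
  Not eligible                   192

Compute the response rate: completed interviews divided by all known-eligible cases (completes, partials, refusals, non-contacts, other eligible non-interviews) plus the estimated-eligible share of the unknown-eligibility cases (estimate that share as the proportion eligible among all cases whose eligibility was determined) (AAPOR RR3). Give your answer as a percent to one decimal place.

33.0%

Num: 370
Determined eligible: 370 + 16 + 104 + 276 + 49 = 815
e = 815 / (815 + 192) = 815 / 1007 = 0.8093
e × U: 0.8093 × 377 = 305.11
Base: 815 + 305.11 = 1120.11
RR3 = 370 / 1120.11 = 0.3303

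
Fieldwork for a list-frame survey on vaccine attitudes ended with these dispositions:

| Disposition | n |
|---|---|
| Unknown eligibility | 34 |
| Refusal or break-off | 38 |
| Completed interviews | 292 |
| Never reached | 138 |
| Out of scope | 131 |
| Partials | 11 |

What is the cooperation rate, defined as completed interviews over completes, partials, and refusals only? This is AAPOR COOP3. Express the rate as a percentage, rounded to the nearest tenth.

85.6%

Num = 292
Base = 292 + 11 + 38 = 341
COOP3 = 292 / 341 = 0.8563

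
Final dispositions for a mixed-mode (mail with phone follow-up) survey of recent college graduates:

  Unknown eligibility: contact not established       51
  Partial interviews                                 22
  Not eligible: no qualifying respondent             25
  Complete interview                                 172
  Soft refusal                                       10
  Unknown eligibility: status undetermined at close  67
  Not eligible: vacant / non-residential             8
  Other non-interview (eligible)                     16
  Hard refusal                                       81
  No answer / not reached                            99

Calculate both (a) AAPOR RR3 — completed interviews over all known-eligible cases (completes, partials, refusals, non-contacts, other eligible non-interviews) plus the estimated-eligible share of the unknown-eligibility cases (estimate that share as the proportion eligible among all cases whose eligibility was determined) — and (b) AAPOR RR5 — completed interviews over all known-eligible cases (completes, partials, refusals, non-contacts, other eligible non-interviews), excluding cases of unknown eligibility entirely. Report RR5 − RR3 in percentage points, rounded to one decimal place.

9.2

Declined to participate = 81 + 10 = 91
Unknown eligibility = 51 + 67 = 118
Screened out, ineligible = 25 + 8 = 33
Top: 172
Known eligible: 172 + 22 + 91 + 99 + 16 = 400
e = 400 / (400 + 33) = 400 / 433 = 0.9238
e × U: 0.9238 × 118 = 109.01
Denom: 400 + 109.01 = 509.01
RR3 = 172 / 509.01 = 0.3379
Denom: 172 + 22 + 91 + 99 + 16 = 400
RR5 = 172 / 400 = 0.4300
Difference = 43.00 − 33.79 = 9.21 percentage points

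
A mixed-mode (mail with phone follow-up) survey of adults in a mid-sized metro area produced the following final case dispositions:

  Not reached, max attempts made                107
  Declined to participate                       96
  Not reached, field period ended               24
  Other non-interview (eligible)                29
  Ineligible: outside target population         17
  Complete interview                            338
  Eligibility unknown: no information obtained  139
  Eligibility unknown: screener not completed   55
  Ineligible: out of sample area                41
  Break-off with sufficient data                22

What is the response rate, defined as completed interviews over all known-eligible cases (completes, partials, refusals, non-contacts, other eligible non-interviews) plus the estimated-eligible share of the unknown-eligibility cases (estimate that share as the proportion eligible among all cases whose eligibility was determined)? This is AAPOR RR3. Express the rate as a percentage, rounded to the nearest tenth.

Non-contacts = 24 + 107 = 131
Unknown if eligible = 55 + 139 = 194
Out of scope = 17 + 41 = 58
Num → 338
Known eligible → 338 + 22 + 96 + 131 + 29 = 616
e = 616 / (616 + 58) = 616 / 674 = 0.9139
e × U → 0.9139 × 194 = 177.30
Denominator → 616 + 177.30 = 793.30
RR3 = 338 / 793.30 = 0.4261

42.6%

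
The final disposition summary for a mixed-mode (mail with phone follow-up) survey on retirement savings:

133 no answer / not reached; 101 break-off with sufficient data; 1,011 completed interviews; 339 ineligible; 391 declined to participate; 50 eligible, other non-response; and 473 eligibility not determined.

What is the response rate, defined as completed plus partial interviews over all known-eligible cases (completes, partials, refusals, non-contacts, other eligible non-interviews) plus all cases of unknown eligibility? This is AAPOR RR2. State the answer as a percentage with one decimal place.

Num = 1011 + 101 = 1112
Denom = 1011 + 101 + 391 + 133 + 50 + 473 = 2159
RR2 = 1112 / 2159 = 0.5151

51.5%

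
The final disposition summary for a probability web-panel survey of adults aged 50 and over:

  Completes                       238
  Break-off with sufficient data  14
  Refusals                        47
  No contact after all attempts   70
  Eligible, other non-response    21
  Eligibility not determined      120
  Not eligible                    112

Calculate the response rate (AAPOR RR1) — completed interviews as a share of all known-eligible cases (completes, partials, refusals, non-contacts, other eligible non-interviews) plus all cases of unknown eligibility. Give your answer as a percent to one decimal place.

Numerator = 238
Denom = 238 + 14 + 47 + 70 + 21 + 120 = 510
RR1 = 238 / 510 = 0.4667

46.7%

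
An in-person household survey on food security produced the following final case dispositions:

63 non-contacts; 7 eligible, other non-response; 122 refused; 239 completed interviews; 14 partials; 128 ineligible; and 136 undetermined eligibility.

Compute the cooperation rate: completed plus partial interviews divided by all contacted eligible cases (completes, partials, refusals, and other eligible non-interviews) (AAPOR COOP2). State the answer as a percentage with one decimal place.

Top = 239 + 14 = 253
Denominator = 239 + 14 + 122 + 7 = 382
COOP2 = 253 / 382 = 0.6623

66.2%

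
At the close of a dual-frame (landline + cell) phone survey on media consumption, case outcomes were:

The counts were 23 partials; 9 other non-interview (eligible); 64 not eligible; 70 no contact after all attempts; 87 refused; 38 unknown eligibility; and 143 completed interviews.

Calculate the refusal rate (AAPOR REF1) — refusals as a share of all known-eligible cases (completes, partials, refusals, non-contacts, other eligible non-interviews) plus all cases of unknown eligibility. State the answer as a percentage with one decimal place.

Num → 87
Denom → 143 + 23 + 87 + 70 + 9 + 38 = 370
REF1 = 87 / 370 = 0.2351

23.5%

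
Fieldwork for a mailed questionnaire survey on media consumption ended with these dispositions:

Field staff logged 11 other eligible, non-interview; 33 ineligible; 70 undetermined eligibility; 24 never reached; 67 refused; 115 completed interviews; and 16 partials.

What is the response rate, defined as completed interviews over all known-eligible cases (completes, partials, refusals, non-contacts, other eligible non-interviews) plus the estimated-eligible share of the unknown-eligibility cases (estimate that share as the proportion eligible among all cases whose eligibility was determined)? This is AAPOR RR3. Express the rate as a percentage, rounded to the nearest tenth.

39.1%

Numerator = 115
Eligible (known) = 115 + 16 + 67 + 24 + 11 = 233
e = 233 / (233 + 33) = 233 / 266 = 0.8759
Eligible share of unknowns = 0.8759 × 70 = 61.31
Denominator = 233 + 61.31 = 294.31
RR3 = 115 / 294.31 = 0.3907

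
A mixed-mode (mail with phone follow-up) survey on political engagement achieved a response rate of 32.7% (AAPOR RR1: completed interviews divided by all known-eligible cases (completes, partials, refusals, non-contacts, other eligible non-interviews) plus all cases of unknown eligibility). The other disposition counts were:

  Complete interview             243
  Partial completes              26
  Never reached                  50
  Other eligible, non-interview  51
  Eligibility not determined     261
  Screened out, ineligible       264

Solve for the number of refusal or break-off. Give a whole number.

RR1 = 243 / D = 0.327
D = 243 / 0.327 = 743.1
Remaining denominator categories sum to 631
refusal or break-off = 743.1 − 631 ≈ 112

112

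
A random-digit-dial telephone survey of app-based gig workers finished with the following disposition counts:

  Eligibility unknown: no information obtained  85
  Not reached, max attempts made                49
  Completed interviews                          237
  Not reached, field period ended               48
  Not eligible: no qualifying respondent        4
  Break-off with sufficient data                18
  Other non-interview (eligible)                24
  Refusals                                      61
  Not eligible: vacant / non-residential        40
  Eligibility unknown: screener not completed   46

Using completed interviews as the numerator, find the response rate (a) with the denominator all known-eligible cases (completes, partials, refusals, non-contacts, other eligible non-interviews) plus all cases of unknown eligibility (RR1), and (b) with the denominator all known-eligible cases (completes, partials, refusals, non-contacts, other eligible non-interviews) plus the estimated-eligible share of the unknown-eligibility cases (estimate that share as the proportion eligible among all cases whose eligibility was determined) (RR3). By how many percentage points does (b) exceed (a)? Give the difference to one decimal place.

No answer / not reached = 48 + 49 = 97
Unknown eligibility = 46 + 85 = 131
Not eligible = 4 + 40 = 44
Num: 237
Denominator: 237 + 18 + 61 + 97 + 24 + 131 = 568
RR1 = 237 / 568 = 0.4173
Known eligible: 237 + 18 + 61 + 97 + 24 = 437
e = 437 / (437 + 44) = 437 / 481 = 0.9085
Estimated eligible among unknowns: 0.9085 × 131 = 119.01
Denominator: 437 + 119.01 = 556.01
RR3 = 237 / 556.01 = 0.4263
Difference = 42.63 − 41.73 = 0.90 percentage points

0.9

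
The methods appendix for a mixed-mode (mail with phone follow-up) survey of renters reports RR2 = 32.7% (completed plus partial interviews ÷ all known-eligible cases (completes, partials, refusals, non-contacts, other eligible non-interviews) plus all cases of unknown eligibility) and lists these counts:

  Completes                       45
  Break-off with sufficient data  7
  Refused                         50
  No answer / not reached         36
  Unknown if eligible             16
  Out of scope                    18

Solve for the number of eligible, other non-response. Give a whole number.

5

Numerator: 45 + 7 = 52
RR2 = 52 / D = 0.327
D = 52 / 0.327 = 159.0
Other denominator terms total 154
eligible, other non-response = 159.0 − 154 ≈ 5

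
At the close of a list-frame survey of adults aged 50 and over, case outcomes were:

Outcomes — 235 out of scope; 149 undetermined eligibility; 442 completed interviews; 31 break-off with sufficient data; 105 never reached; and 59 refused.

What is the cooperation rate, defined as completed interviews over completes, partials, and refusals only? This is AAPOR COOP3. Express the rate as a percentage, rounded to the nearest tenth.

Num = 442
Denom = 442 + 31 + 59 = 532
COOP3 = 442 / 532 = 0.8308

83.1%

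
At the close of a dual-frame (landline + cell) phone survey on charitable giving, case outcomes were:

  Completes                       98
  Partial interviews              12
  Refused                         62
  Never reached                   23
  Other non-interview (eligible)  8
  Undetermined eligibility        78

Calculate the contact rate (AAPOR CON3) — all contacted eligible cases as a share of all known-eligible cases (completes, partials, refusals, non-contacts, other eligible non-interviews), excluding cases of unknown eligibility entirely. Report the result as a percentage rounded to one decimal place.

Num = 98 + 12 + 62 + 8 = 180
Denominator = 98 + 12 + 62 + 23 + 8 = 203
CON3 = 180 / 203 = 0.8867

88.7%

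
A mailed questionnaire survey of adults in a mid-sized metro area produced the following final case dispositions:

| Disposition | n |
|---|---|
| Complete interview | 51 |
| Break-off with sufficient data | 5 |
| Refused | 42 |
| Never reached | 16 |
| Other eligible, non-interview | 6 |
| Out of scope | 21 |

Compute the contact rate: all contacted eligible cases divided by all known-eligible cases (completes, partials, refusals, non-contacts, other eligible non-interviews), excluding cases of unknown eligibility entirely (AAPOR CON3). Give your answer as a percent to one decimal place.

Top → 51 + 5 + 42 + 6 = 104
Denominator → 51 + 5 + 42 + 16 + 6 = 120
CON3 = 104 / 120 = 0.8667

86.7%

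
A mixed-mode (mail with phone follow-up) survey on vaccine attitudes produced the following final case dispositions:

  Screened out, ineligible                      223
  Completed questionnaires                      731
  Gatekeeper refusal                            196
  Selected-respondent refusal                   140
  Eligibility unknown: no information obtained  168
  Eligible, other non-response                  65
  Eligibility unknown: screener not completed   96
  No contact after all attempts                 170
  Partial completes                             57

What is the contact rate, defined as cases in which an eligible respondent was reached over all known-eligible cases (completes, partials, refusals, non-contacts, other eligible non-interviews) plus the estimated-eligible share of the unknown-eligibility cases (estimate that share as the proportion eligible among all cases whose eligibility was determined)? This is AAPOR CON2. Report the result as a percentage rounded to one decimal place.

Refusal or break-off = 196 + 140 = 336
Unknown if eligible = 96 + 168 = 264
Numerator = 731 + 57 + 336 + 65 = 1189
Known eligible = 731 + 57 + 336 + 170 + 65 = 1359
e = 1359 / (1359 + 223) = 1359 / 1582 = 0.8590
Estimated eligible among unknowns = 0.8590 × 264 = 226.78
Base = 1359 + 226.78 = 1585.78
CON2 = 1189 / 1585.78 = 0.7498

75.0%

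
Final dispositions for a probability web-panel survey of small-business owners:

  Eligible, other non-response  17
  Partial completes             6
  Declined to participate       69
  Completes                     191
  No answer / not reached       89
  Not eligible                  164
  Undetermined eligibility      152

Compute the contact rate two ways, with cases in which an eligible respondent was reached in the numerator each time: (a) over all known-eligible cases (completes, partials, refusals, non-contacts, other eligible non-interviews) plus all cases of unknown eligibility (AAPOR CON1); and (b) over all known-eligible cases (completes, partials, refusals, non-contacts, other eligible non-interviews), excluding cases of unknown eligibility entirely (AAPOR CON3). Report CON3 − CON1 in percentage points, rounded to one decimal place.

22.1

Top = 191 + 6 + 69 + 17 = 283
Denominator = 191 + 6 + 69 + 89 + 17 + 152 = 524
CON1 = 283 / 524 = 0.5401
Denominator = 191 + 6 + 69 + 89 + 17 = 372
CON3 = 283 / 372 = 0.7608
Difference = 76.08 − 54.01 = 22.07 percentage points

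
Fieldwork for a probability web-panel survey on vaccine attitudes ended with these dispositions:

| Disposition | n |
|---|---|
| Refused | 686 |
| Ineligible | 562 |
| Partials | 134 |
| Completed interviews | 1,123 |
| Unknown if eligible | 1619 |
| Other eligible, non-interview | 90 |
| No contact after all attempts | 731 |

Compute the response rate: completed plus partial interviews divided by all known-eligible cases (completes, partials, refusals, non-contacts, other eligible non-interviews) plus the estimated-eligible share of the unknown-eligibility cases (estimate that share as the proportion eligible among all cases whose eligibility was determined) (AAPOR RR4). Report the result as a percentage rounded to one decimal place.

30.6%

Num → 1123 + 134 = 1257
Known eligible → 1123 + 134 + 686 + 731 + 90 = 2764
e = 2764 / (2764 + 562) = 2764 / 3326 = 0.8310
Eligible share of unknowns → 0.8310 × 1619 = 1345.39
Denom → 2764 + 1345.39 = 4109.39
RR4 = 1257 / 4109.39 = 0.3059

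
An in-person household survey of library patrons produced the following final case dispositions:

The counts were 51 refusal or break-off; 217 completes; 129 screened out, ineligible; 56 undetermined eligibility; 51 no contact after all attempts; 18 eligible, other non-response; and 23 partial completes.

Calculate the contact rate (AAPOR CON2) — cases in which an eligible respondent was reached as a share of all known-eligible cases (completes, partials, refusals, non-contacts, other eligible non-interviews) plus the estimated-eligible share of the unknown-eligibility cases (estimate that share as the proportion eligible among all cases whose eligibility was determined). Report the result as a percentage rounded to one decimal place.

Top: 217 + 23 + 51 + 18 = 309
Determined eligible: 217 + 23 + 51 + 51 + 18 = 360
e = 360 / (360 + 129) = 360 / 489 = 0.7362
Eligible share of unknowns: 0.7362 × 56 = 41.23
Base: 360 + 41.23 = 401.23
CON2 = 309 / 401.23 = 0.7701

77.0%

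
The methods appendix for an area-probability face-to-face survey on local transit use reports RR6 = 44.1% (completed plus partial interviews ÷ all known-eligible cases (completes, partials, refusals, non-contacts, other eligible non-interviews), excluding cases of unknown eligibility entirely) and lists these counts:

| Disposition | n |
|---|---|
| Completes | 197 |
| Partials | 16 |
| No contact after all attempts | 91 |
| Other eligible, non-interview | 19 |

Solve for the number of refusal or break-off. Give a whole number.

160

Num = 197 + 16 = 213
RR6 = 213 / D = 0.441
D = 213 / 0.441 = 483.0
Rest of base = 323
refusal or break-off = 483.0 − 323 ≈ 160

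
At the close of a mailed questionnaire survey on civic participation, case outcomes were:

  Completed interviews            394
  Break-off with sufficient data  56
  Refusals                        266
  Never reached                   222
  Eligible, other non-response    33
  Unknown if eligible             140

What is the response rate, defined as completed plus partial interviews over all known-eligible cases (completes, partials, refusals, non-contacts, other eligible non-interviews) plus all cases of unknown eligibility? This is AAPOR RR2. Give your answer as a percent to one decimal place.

40.5%

Num → 394 + 56 = 450
Base → 394 + 56 + 266 + 222 + 33 + 140 = 1111
RR2 = 450 / 1111 = 0.4050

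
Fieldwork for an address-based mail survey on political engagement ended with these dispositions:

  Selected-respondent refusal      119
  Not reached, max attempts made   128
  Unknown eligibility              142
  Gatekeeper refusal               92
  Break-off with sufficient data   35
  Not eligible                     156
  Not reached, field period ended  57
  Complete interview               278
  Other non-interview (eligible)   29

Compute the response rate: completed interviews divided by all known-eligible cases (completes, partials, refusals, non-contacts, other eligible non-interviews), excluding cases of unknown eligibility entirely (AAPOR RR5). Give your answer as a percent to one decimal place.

37.7%

Declined to participate = 92 + 119 = 211
Non-contacts = 57 + 128 = 185
Top: 278
Denominator: 278 + 35 + 211 + 185 + 29 = 738
RR5 = 278 / 738 = 0.3767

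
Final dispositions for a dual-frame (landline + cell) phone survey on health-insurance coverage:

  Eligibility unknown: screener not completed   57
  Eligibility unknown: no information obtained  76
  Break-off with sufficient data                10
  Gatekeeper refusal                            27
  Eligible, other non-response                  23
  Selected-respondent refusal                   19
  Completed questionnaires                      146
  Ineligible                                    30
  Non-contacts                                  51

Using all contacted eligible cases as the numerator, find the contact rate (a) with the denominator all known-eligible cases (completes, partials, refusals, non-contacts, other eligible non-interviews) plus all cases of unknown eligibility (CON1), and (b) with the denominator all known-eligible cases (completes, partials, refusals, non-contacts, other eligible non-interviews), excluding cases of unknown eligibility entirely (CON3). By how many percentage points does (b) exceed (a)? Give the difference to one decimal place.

Refusals = 27 + 19 = 46
Undetermined eligibility = 57 + 76 = 133
Top: 146 + 10 + 46 + 23 = 225
Denominator: 146 + 10 + 46 + 51 + 23 + 133 = 409
CON1 = 225 / 409 = 0.5501
Denominator: 146 + 10 + 46 + 51 + 23 = 276
CON3 = 225 / 276 = 0.8152
Difference = 81.52 − 55.01 = 26.51 percentage points

26.5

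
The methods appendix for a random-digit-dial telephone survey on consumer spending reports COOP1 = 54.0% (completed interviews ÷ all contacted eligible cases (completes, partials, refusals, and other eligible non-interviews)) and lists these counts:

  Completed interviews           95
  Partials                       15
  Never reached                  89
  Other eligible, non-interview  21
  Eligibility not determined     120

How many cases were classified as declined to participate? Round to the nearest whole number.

45

COOP1 = 95 / D = 0.540
D = 95 / 0.540 = 175.9
Rest of base = 131
declined to participate = 175.9 − 131 ≈ 45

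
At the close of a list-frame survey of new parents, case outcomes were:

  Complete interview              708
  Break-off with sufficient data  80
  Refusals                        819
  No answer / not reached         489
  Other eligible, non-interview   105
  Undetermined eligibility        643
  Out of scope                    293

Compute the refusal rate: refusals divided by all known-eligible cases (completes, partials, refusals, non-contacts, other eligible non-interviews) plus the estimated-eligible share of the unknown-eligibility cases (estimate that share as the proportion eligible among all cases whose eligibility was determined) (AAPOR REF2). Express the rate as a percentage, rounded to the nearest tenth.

29.6%

Top = 819
Known eligible = 708 + 80 + 819 + 489 + 105 = 2201
e = 2201 / (2201 + 293) = 2201 / 2494 = 0.8825
Eligible share of unknowns = 0.8825 × 643 = 567.45
Base = 2201 + 567.45 = 2768.45
REF2 = 819 / 2768.45 = 0.2958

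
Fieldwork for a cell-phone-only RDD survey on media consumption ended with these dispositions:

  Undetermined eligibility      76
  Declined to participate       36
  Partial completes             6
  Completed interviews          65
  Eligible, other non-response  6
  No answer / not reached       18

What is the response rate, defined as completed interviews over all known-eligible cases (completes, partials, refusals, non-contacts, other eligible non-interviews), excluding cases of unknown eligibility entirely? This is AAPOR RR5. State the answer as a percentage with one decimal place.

Top → 65
Base → 65 + 6 + 36 + 18 + 6 = 131
RR5 = 65 / 131 = 0.4962

49.6%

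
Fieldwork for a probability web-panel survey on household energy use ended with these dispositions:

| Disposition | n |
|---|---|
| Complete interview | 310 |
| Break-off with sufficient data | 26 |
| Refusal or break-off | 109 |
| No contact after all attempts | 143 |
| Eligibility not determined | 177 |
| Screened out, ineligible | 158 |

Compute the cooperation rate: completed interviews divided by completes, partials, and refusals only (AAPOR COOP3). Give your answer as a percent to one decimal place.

69.7%

Top → 310
Denominator → 310 + 26 + 109 = 445
COOP3 = 310 / 445 = 0.6966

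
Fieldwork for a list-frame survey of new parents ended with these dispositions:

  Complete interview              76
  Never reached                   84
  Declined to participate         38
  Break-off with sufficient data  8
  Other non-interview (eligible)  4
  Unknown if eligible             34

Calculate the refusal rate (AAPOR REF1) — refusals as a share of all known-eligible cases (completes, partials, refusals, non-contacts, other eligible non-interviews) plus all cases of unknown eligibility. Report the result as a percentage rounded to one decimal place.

15.6%

Top → 38
Denominator → 76 + 8 + 38 + 84 + 4 + 34 = 244
REF1 = 38 / 244 = 0.1557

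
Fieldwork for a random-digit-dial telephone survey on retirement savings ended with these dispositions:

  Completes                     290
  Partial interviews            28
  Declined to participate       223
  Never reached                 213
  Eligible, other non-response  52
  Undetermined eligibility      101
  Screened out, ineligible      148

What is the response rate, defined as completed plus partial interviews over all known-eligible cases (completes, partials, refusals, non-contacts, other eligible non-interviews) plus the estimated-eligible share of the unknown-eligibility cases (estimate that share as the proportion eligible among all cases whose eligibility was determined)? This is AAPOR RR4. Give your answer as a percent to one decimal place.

Top = 290 + 28 = 318
Determined eligible = 290 + 28 + 223 + 213 + 52 = 806
e = 806 / (806 + 148) = 806 / 954 = 0.8449
Estimated eligible among unknowns = 0.8449 × 101 = 85.33
Base = 806 + 85.33 = 891.33
RR4 = 318 / 891.33 = 0.3568

35.7%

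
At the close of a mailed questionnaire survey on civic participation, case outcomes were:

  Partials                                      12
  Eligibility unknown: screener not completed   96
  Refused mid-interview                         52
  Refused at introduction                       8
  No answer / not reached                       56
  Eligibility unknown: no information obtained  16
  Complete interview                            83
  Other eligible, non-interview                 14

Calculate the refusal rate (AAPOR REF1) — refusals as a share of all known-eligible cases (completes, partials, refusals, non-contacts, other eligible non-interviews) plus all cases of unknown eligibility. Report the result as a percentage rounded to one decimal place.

Refused = 8 + 52 = 60
Eligibility not determined = 96 + 16 = 112
Num → 60
Denominator → 83 + 12 + 60 + 56 + 14 + 112 = 337
REF1 = 60 / 337 = 0.1780

17.8%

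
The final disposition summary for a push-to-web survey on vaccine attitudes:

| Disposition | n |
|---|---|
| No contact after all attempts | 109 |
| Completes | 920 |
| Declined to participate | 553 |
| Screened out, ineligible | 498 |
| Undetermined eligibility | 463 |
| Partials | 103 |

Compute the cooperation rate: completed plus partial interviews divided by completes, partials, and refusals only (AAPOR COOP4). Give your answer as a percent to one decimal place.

Top: 920 + 103 = 1023
Base: 920 + 103 + 553 = 1576
COOP4 = 1023 / 1576 = 0.6491

64.9%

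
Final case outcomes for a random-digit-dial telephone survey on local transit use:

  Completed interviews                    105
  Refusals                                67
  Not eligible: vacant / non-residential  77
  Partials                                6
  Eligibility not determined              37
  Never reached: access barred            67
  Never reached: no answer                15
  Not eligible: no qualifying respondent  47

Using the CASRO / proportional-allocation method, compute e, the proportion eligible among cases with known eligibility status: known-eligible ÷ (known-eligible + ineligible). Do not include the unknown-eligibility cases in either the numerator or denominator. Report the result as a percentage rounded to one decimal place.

67.7%

No answer / not reached = 15 + 67 = 82
Screened out, ineligible = 47 + 77 = 124
Determined eligible: 105 + 6 + 67 + 82 = 260
e = 260 / (260 + 124) = 260 / 384 = 0.6771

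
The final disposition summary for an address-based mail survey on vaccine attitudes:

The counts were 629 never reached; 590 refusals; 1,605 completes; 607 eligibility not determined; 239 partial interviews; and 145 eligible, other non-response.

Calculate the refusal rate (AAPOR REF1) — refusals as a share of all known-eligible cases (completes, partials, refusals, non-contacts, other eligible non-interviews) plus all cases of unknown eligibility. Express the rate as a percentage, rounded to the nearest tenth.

Numerator = 590
Base = 1605 + 239 + 590 + 629 + 145 + 607 = 3815
REF1 = 590 / 3815 = 0.1547

15.5%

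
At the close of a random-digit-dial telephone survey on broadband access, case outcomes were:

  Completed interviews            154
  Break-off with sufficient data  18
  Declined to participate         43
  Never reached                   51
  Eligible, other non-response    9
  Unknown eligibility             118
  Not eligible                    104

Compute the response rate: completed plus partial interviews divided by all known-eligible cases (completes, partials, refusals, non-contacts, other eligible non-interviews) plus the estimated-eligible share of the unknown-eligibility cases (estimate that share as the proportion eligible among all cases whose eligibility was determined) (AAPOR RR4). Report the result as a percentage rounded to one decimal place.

Numerator: 154 + 18 = 172
Eligible (known): 154 + 18 + 43 + 51 + 9 = 275
e = 275 / (275 + 104) = 275 / 379 = 0.7256
Eligible share of unknowns: 0.7256 × 118 = 85.62
Base: 275 + 85.62 = 360.62
RR4 = 172 / 360.62 = 0.4770

47.7%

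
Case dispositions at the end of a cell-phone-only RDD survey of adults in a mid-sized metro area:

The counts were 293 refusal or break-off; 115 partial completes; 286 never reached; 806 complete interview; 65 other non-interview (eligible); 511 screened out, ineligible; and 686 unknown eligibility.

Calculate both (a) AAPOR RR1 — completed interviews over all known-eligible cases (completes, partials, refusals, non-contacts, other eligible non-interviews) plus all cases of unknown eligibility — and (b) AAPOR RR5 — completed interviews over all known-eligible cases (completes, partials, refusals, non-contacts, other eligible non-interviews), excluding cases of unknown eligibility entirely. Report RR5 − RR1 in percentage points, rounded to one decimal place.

Numerator: 806
Denominator: 806 + 115 + 293 + 286 + 65 + 686 = 2251
RR1 = 806 / 2251 = 0.3581
Denominator: 806 + 115 + 293 + 286 + 65 = 1565
RR5 = 806 / 1565 = 0.5150
Difference = 51.50 − 35.81 = 15.69 percentage points

15.7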